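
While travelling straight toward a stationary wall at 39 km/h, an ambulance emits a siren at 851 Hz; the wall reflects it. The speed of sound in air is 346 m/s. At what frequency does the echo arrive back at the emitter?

906 Hz

39 km/h = 10.83 m/s.
The wall receives the sound from a moving source: f₁ = f₀ · v/(v − v_e) = 851 × 346/335.17 ≈ 879 Hz.
On the return leg the ambulance is a moving observer: f₂ = f₁ · (v + v_e)/v = 879 × 356.83/346 ≈ 906 Hz.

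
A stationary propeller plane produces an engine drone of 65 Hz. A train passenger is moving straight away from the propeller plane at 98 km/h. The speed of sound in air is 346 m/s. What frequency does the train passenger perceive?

98 km/h = 27.22 m/s.
Only the observer moves, away from the source, so f' = f · (v − v_o)/v.
f' = 65 × (346 − 27.22)/346 = 65 × 318.78/346 ≈ 59.9 Hz.

59.9 Hz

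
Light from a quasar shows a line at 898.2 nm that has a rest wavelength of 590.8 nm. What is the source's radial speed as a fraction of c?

0.396

λ'/λ₀ = 1.5203 > 1 (redshift), so the source is receding.
λ'/λ₀ = √((1 + β)/(1 − β)) for a receding source ⇒ β = (r² − 1)/(r² + 1) with r = λ'/λ₀.
β = (2.3113 − 1)/(2.3113 + 1) ≈ 0.396.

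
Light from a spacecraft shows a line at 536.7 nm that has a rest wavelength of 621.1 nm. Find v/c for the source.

0.145c

λ'/λ₀ = 0.8641 < 1 (blueshift), so the source is approaching.
λ'/λ₀ = √((1 − β)/(1 + β)) for an approaching source ⇒ β = (1 − r²)/(1 + r²) with r = λ'/λ₀.
β = (1 − 0.7467)/(1 + 0.7467) ≈ 0.145.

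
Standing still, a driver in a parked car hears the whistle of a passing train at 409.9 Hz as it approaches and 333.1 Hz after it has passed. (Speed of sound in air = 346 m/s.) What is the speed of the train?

f₁/f₂ = (v + v_s)/(v − v_s), so v_s = v · (f₁ − f₂)/(f₁ + f₂).
v_s = 346 × (409.9 − 333.1)/(409.9 + 333.1) = 346 × 76.8/743.0 ≈ 36 m/s.

36 m/s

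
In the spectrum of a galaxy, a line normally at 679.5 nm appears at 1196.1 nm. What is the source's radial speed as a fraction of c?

λ'/λ₀ = 1.7603 > 1 (redshift), so the source is receding.
λ'/λ₀ = √((1 + β)/(1 − β)) for a receding source ⇒ β = (r² − 1)/(r² + 1) with r = λ'/λ₀.
β = (3.0985 − 1)/(3.0985 + 1) ≈ 0.512.

0.512c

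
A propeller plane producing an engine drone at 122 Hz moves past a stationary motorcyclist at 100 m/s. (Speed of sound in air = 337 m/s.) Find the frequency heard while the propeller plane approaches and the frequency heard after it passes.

173 Hz approaching; 94 Hz receding

Approaching: f₁ = f · v/(v − v_s) = 122 × 337/237 ≈ 173 Hz.
Receding: f₂ = f · v/(v + v_s) = 122 × 337/437 ≈ 94 Hz.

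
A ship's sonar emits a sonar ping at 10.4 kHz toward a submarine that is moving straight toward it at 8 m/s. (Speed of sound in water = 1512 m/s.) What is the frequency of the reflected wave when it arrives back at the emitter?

10.51 kHz

At the submarine (a moving observer), f₁ = f₀ · (v + u)/v = 10.4 × 1520/1512 ≈ 10.46 kHz.
The reflection then acts as a moving source: f₂ = f₁ · v/(v − u) ≈ 10.51 kHz.
Equivalently f₂ = f₀ · (v + u)/(v − u).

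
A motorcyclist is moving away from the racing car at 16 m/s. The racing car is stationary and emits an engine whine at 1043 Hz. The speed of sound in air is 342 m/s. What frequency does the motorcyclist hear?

994 Hz

Only the observer moves, away from the source, so f' = f · (v − v_o)/v.
f' = 1043 × (342 − 16)/342 = 1043 × 326/342 ≈ 994 Hz.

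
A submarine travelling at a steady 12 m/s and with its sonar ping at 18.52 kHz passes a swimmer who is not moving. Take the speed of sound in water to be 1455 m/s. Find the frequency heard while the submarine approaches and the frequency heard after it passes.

Approaching: f₁ = f · v/(v − v_s) = 18.52 × 1455/1443 ≈ 18.67 kHz.
Receding: f₂ = f · v/(v + v_s) = 18.52 × 1455/1467 ≈ 18.37 kHz.

18.67 kHz approaching; 18.37 kHz receding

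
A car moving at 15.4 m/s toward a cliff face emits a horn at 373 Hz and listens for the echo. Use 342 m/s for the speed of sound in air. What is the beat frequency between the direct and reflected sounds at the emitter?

35.2 Hz

The cliff face receives the sound from a moving source: f₁ = f₀ · v/(v − v_e) = 373 × 342/326.6 ≈ 390.6 Hz.
On the return leg the car is a moving observer: f₂ = f₁ · (v + v_e)/v = 390.6 × 357.4/342 ≈ 408.2 Hz.
Equivalently f₂ = f₀ · (v + v_e)/(v − v_e).
Beat against the emitted tone: |f₂ − f₀| = 2v_e·f₀/(v − v_e) = 2 × 15.4 × 373/326.6 ≈ 35.2 Hz.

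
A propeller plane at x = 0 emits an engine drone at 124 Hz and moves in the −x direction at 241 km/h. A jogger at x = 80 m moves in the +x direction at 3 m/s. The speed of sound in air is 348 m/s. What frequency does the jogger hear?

241 km/h = 66.94 m/s.
The observer lies on the +x side, so the source is heading away from the observer and the observer is heading away from the source.
With source receding and observer receding, f' = f · (v − v_o)/(v + v_s).
f' = 124 × (348 − 3)/(348 + 66.94) = 124 × 345/414.94 ≈ 103 Hz.

103 Hz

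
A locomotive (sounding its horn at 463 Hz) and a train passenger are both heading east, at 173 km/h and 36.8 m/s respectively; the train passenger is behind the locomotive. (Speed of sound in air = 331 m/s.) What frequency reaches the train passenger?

173 km/h = 48.06 m/s.
The train passenger is behind, so the locomotive is moving away from it while the train passenger is moving toward the locomotive.
With source receding and observer approaching, f' = f · (v + v_o)/(v + v_s).
f' = 463 × (331 + 36.8)/(331 + 48.06) = 463 × 367.8/379.06 ≈ 449 Hz.

449 Hz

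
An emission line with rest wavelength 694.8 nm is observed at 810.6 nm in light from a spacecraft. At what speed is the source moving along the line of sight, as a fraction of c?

λ'/λ₀ = 1.1667 > 1 (redshift), so the source is receding.
λ'/λ₀ = √((1 + β)/(1 − β)) for a receding source ⇒ β = (r² − 1)/(r² + 1) with r = λ'/λ₀.
β = (1.3611 − 1)/(1.3611 + 1) ≈ 0.153.

0.153c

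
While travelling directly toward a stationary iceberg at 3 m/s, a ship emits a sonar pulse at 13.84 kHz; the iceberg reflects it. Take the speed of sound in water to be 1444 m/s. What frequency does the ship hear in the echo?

The iceberg receives the sound from a moving source: f₁ = f₀ · v/(v − v_e) = 13.84 × 1444/1441 ≈ 13.87 kHz.
On the return leg the ship is a moving observer: f₂ = f₁ · (v + v_e)/v = 13.87 × 1447/1444 ≈ 13.90 kHz.

13.90 kHz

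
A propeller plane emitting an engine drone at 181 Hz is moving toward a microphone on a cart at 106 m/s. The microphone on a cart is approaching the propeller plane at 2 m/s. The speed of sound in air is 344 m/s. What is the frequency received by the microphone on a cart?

Both move, so f' = f · (v + v_o)/(v − v_s).
f' = 181 × (344 + 2)/(344 − 106) = 181 × 346/238 ≈ 263 Hz.

263 Hz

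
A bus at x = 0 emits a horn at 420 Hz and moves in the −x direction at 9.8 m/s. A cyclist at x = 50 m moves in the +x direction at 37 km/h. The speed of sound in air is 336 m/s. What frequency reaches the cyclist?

37 km/h = 10.28 m/s.
The observer lies on the +x side, so the source is heading away from the observer and the observer is heading away from the source.
Both move, so f' = f · (v − v_o)/(v + v_s).
f' = 420 × (336 − 10.28)/(336 + 9.8) = 420 × 325.72/345.8 ≈ 396 Hz.

396 Hz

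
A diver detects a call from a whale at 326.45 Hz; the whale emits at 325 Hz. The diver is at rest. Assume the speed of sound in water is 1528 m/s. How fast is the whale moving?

f' > f, so the whale is approaching.
f' = f · v/(v − v_s) ⇒ v_s = v · |1 − f/f'|.
v_s = 1528 × |1 − 325/326.45| = 1528 × 0.004442 ≈ 6.8 m/s.

6.8 m/s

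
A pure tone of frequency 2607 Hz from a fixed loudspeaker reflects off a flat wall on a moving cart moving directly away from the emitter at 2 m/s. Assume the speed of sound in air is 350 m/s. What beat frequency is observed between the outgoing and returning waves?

29.6 Hz

The flat wall on a moving cart first receives the wave as a moving observer: f₁ = f₀ · (v − u)/v = 2607 × (350 − 2)/350 ≈ 2592.1 Hz.
On reflection it acts as a source moving away from the stationary detector: f₂ = f₁ · v/(v + u) = 2592.1 × 350/352 ≈ 2577.4 Hz.
Equivalently f₂ = f₀ · (v − u)/(v + u).
Beat frequency: |f₂ − f₀| = 2u·f₀/(v + u) = 2 × 2 × 2607/352 ≈ 29.6 Hz.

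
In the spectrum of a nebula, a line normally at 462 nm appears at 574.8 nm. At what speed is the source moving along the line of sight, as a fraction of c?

λ'/λ₀ = 1.2442 > 1 (redshift), so the source is receding.
λ'/λ₀ = √((1 + β)/(1 − β)) for a receding source ⇒ β = (r² − 1)/(r² + 1) with r = λ'/λ₀.
β = (1.5479 − 1)/(1.5479 + 1) ≈ 0.215.

0.215c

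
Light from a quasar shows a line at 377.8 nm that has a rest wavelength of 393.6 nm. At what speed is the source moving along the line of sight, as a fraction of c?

λ'/λ₀ = 0.9599 < 1 (blueshift), so the source is approaching.
λ'/λ₀ = √((1 − β)/(1 + β)) for an approaching source ⇒ β = (1 − r²)/(1 + r²) with r = λ'/λ₀.
β = (1 − 0.9213)/(1 + 0.9213) ≈ 0.041.

0.041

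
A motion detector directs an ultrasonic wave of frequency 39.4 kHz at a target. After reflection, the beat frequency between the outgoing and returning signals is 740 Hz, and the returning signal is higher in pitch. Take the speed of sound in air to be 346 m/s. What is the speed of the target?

Double Doppler shift off a moving reflector: f₂ = f₀ · (v + u)/(v − u) (u > 0 toward emitter).
Returning signal is higher, so f₂ = f₀ + Δf = 39400 + 740 = 40140 Hz.
Rearranging, u = v · (f₂ − f₀)/(f₂ + f₀) = 346 × 740/79540 ≈ 3.2 m/s.
So the target is moving at 3.2 m/s toward the emitter.

3.2 m/s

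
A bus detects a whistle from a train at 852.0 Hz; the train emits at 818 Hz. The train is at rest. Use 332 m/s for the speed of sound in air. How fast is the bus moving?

13.8 m/s

f' > f, so the bus is approaching.
f' = f · (v + v_o)/v ⇒ v_o = v · |f'/f − 1|.
v_o = 332 × |852.0/818 − 1| = 332 × 0.04156 ≈ 13.8 m/s.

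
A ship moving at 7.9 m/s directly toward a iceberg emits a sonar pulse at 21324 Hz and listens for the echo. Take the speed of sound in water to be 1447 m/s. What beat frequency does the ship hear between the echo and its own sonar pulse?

The iceberg receives the sound from a moving source: f₁ = f₀ · v/(v − v_e) = 21324 × 1447/1439.1 ≈ 21441 Hz.
On the return leg the ship is a moving observer: f₂ = f₁ · (v + v_e)/v = 21441 × 1454.9/1447 ≈ 21558 Hz.
Beat against the emitted tone: |f₂ − f₀| = 2v_e·f₀/(v − v_e) = 2 × 7.9 × 21324/1439.1 ≈ 234 Hz.

234 Hz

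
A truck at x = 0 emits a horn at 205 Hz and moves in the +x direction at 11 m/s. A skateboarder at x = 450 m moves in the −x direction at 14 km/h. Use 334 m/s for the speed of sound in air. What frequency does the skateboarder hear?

214 Hz

14 km/h = 3.889 m/s.
The observer lies on the +x side, so the source is heading toward the observer and the observer is heading toward the source.
General Doppler shift: f' = f · (v + v_o)/(v − v_s).
f' = 205 × (334 + 3.889)/(334 − 11) = 205 × 337.89/323 ≈ 214 Hz.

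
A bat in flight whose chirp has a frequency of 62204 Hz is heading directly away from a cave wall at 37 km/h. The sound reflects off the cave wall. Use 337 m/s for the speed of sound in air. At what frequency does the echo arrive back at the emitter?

58522 Hz

37 km/h = 10.28 m/s.
The cave wall receives the sound from a moving source: f₁ = f₀ · v/(v + v_e) = 62204 × 337/347.28 ≈ 60363 Hz.
On the return leg the bat in flight is a moving observer: f₂ = f₁ · (v − v_e)/v = 60363 × 326.72/337 ≈ 58522 Hz.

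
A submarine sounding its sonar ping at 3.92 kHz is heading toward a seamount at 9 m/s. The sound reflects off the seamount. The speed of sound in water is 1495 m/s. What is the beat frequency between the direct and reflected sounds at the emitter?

The seamount receives the sound from a moving source: f₁ = f₀ · v/(v − v_e) = 3.92 × 1495/1486 ≈ 3.9437 kHz.
On the return leg the submarine is a moving observer: f₂ = f₁ · (v + v_e)/v = 3.9437 × 1504/1495 ≈ 3.9675 kHz.
Beat against the emitted tone (with f₀ = 3920 Hz): |f₂ − f₀| = 2v_e·f₀/(v − v_e) = 2 × 9 × 3920/1486 ≈ 47.5 Hz.

47.5 Hz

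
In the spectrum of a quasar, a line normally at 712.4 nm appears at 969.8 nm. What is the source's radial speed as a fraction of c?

λ'/λ₀ = 1.3613 > 1 (redshift), so the source is receding.
λ'/λ₀ = √((1 + β)/(1 − β)) for a receding source ⇒ β = (r² − 1)/(r² + 1) with r = λ'/λ₀.
β = (1.8532 − 1)/(1.8532 + 1) ≈ 0.299.

0.299c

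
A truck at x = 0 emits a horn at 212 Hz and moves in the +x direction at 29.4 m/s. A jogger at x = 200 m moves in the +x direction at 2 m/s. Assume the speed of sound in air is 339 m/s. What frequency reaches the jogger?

The observer lies on the +x side, so the source is heading toward the observer and the observer is heading away from the source.
With source approaching and observer receding, f' = f · (v − v_o)/(v − v_s).
f' = 212 × (339 − 2)/(339 − 29.4) = 212 × 337/309.6 ≈ 231 Hz.

231 Hz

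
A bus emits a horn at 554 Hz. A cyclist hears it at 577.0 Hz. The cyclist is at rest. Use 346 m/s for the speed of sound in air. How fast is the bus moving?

13.8 m/s

f' > f, so the bus is approaching.
f' = f · v/(v − v_s) ⇒ v_s = v · |1 − f/f'|.
v_s = 346 × |1 − 554/577.0| = 346 × 0.03986 ≈ 13.8 m/s.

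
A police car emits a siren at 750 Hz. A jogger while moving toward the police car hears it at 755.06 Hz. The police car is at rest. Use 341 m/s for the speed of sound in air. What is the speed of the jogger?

2.30 m/s

f' = f · (v + v_o)/v ⇒ v_o = v · |f'/f − 1|.
v_o = 341 × |755.06/750 − 1| = 341 × 0.006747 ≈ 2.30 m/s.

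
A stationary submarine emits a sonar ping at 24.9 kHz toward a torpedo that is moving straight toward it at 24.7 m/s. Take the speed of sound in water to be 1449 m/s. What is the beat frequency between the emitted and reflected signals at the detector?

The torpedo first receives the wave as a moving observer: f₁ = f₀ · (v + u)/v = 24.9 × (1449 + 24.7)/1449 ≈ 25.324 kHz.
The reflection then acts as a moving source: f₂ = f₁ · v/(v − u) ≈ 25.764 kHz.
Equivalently f₂ = f₀ · (v + u)/(v − u).
Beat frequency (with f₀ = 24900 Hz): |f₂ − f₀| = 2u·f₀/(v − u) = 2 × 24.7 × 24900/1424.3 ≈ 864 Hz.

864 Hz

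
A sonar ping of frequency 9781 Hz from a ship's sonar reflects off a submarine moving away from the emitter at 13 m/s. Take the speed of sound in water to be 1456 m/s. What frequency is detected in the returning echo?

9608 Hz

At the submarine (a moving observer), f₁ = f₀ · (v − u)/v = 9781 × 1443/1456 ≈ 9694 Hz.
The reflection then acts as a moving source: f₂ = f₁ · v/(v + u) ≈ 9608 Hz.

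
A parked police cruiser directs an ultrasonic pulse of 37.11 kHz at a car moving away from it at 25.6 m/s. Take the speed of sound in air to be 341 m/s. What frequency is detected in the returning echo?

The car first receives the wave as a moving observer: f₁ = f₀ · (v − u)/v = 37.11 × (341 − 25.6)/341 ≈ 34.3 kHz.
On reflection it acts as a source moving away from the stationary detector: f₂ = f₁ · v/(v + u) = 34.3 × 341/366.6 ≈ 31.9 kHz.
Equivalently f₂ = f₀ · (v − u)/(v + u).

31.9 kHz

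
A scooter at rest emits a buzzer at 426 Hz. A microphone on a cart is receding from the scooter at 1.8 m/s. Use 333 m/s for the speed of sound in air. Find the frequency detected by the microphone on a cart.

Moving observer, stationary source: f' = f · (v − v_o)/v.
f' = 426 × (333 − 1.8)/333 = 426 × 331.2/333 ≈ 424 Hz.

424 Hz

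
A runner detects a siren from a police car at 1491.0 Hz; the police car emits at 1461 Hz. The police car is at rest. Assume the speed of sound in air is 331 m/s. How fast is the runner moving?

f' > f, so the runner is approaching.
f' = f · (v + v_o)/v ⇒ v_o = v · |f'/f − 1|.
v_o = 331 × |1491.0/1461 − 1| = 331 × 0.02053 ≈ 6.8 m/s.

6.8 m/s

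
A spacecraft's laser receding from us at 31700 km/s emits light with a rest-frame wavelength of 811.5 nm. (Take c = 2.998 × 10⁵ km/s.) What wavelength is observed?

902.4 nm

β = v/c = 31700/299800 = 0.1057.
Relativistic Doppler for wavelength: λ' = λ₀ · √((1 + β)/(1 − β)).
λ' = 811.5 × √(1.1057/0.8943) = 811.5 × 1.11197 ≈ 902.4 nm.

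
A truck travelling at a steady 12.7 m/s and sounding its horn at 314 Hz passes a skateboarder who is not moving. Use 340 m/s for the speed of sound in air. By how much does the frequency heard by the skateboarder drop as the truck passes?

Approaching: f₁ = f · v/(v − v_s) = 314 × 340/327.3 ≈ 326.2 Hz.
Receding: f₂ = f · v/(v + v_s) = 314 × 340/352.7 ≈ 302.7 Hz.
Drop: f₁ − f₂ = 2f·v·v_s/(v² − v_s²) = 2 × 314 × 340 × 12.7/(340² − 12.7²) ≈ 23.5 Hz.

23.5 Hz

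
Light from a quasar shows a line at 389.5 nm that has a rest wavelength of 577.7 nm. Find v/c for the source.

λ'/λ₀ = 0.6742 < 1 (blueshift), so the source is approaching.
λ'/λ₀ = √((1 − β)/(1 + β)) for an approaching source ⇒ β = (1 − r²)/(1 + r²) with r = λ'/λ₀.
β = (1 − 0.4546)/(1 + 0.4546) ≈ 0.375.

0.375c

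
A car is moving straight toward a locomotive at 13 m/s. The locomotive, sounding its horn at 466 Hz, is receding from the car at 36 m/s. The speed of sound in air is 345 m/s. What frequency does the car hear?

Both move, so f' = f · (v + v_o)/(v + v_s).
f' = 466 × (345 + 13)/(345 + 36) = 466 × 358/381 ≈ 438 Hz.

438 Hz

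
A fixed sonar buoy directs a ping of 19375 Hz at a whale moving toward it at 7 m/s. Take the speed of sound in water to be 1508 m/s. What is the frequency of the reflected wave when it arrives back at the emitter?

19556 Hz

The whale first receives the wave as a moving observer: f₁ = f₀ · (v + u)/v = 19375 × (1508 + 7)/1508 ≈ 19465 Hz.
The reflection then acts as a moving source: f₂ = f₁ · v/(v − u) ≈ 19556 Hz.
Equivalently f₂ = f₀ · (v + u)/(v − u).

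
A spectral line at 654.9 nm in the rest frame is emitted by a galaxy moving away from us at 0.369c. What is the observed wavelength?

Relativistic Doppler for wavelength: λ' = λ₀ · √((1 + β)/(1 − β)).
λ' = 654.9 × √(1.3690/0.6310) = 654.9 × 1.47295 ≈ 964.6 nm.

964.6 nm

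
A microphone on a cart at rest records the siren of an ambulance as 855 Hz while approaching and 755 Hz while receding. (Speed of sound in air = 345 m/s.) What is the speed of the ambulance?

f₁/f₂ = (v + v_s)/(v − v_s), so v_s = v · (f₁ − f₂)/(f₁ + f₂).
v_s = 345 × (855 − 755)/(855 + 755) = 345 × 100/1610 ≈ 21.4 m/s.

21.4 m/s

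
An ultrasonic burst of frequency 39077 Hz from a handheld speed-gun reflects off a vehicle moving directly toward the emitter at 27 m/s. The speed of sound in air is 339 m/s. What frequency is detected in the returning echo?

At the vehicle (a moving observer), f₁ = f₀ · (v + u)/v = 39077 × 366/339 ≈ 42189 Hz.
On reflection it acts as a source moving toward the stationary detector: f₂ = f₁ · v/(v − u) = 42189 × 339/312 ≈ 45840 Hz.
Equivalently f₂ = f₀ · (v + u)/(v − u).

45840 Hz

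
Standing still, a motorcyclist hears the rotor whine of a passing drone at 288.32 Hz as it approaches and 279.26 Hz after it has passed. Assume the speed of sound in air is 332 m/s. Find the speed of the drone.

5.3 m/s

f₁/f₂ = (v + v_s)/(v − v_s), so v_s = v · (f₁ − f₂)/(f₁ + f₂).
v_s = 332 × (288.32 − 279.26)/(288.32 + 279.26) = 332 × 9.06/567.58 ≈ 5.3 m/s.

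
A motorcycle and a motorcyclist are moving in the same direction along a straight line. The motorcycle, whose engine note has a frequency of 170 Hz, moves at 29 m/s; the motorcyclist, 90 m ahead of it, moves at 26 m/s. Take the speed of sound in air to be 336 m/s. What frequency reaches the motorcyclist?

172 Hz

The motorcyclist is ahead, so the motorcycle is moving toward it while the motorcyclist is moving away from the motorcycle.
With source approaching and observer receding, f' = f · (v − v_o)/(v − v_s).
f' = 170 × (336 − 26)/(336 − 29) = 170 × 310/307 ≈ 172 Hz.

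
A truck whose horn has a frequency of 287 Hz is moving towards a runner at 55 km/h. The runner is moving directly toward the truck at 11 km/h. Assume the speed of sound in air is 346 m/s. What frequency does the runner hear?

303 Hz

55 km/h = 15.28 m/s; 11 km/h = 3.056 m/s.
With source approaching and observer approaching, f' = f · (v + v_o)/(v − v_s).
f' = 287 × (346 + 3.056)/(346 − 15.28) = 287 × 349.06/330.72 ≈ 303 Hz.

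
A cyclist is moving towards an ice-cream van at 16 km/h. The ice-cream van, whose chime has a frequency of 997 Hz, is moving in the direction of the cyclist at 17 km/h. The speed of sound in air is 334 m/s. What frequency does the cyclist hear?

1025 Hz

17 km/h = 4.722 m/s; 16 km/h = 4.444 m/s.
Both move, so f' = f · (v + v_o)/(v − v_s).
f' = 997 × (334 + 4.444)/(334 − 4.722) = 997 × 338.44/329.28 ≈ 1025 Hz.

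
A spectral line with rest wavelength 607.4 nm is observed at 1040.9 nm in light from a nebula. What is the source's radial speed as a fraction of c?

λ'/λ₀ = 1.7137 > 1 (redshift), so the source is receding.
λ'/λ₀ = √((1 + β)/(1 − β)) for a receding source ⇒ β = (r² − 1)/(r² + 1) with r = λ'/λ₀.
β = (2.9368 − 1)/(2.9368 + 1) ≈ 0.492.

0.492c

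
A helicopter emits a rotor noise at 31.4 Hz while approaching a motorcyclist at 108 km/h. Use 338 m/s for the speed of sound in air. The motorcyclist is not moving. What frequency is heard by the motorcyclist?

108 km/h = 30 m/s.
Only the source moves, toward the listener, so f' = f · v/(v − v_s).
f' = 31.4 × 338/(338 − 30) = 31.4 × 338/308 ≈ 34.5 Hz.

34.5 Hz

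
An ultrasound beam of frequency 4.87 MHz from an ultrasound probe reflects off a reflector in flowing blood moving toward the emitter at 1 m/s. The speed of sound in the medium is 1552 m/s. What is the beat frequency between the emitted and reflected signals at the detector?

6280 Hz

The reflector in flowing blood first receives the wave as a moving observer: f₁ = f₀ · (v + u)/v = 4.87 × (1552 + 1)/1552 ≈ 4.87314 MHz.
The reflection then acts as a moving source: f₂ = f₁ · v/(v − u) ≈ 4.87628 MHz.
Equivalently f₂ = f₀ · (v + u)/(v − u).
Beat frequency (with f₀ = 4870000 Hz): |f₂ − f₀| = 2u·f₀/(v − u) = 2 × 1 × 4870000/1551 ≈ 6280 Hz.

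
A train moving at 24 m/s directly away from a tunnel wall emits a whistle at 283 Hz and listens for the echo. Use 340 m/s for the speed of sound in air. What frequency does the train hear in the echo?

The tunnel wall receives the sound from a moving source: f₁ = f₀ · v/(v + v_e) = 283 × 340/364 ≈ 264 Hz.
On the return leg the train is a moving observer: f₂ = f₁ · (v − v_e)/v = 264 × 316/340 ≈ 246 Hz.

246 Hz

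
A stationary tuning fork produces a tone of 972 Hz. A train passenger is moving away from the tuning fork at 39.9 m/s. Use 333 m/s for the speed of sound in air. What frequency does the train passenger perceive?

Moving observer, stationary source: f' = f · (v − v_o)/v.
f' = 972 × (333 − 39.9)/333 = 972 × 293.1/333 ≈ 856 Hz.

856 Hz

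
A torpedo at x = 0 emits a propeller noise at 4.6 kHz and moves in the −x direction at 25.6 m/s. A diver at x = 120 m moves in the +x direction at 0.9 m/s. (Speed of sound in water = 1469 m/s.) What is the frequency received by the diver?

4.52 kHz

The observer lies on the +x side, so the source is heading away from the observer and the observer is heading away from the source.
With source receding and observer receding, f' = f · (v − v_o)/(v + v_s).
f' = 4.6 × (1469 − 0.9)/(1469 + 25.6) = 4.6 × 1468.1/1494.6 ≈ 4.52 kHz.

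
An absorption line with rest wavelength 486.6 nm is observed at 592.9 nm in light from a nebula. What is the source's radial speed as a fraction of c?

λ'/λ₀ = 1.2185 > 1 (redshift), so the source is receding.
λ'/λ₀ = √((1 + β)/(1 − β)) for a receding source ⇒ β = (r² − 1)/(r² + 1) with r = λ'/λ₀.
β = (1.4846 − 1)/(1.4846 + 1) ≈ 0.195.

0.195c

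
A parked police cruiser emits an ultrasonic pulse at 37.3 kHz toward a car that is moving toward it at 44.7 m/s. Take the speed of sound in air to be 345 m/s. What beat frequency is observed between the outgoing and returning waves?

11104 Hz

The car first receives the wave as a moving observer: f₁ = f₀ · (v + u)/v = 37.3 × (345 + 44.7)/345 ≈ 42.13 kHz.
The reflection then acts as a moving source: f₂ = f₁ · v/(v − u) ≈ 48.40 kHz.
Beat frequency (with f₀ = 37300 Hz): |f₂ − f₀| = 2u·f₀/(v − u) = 2 × 44.7 × 37300/300.3 ≈ 11104 Hz.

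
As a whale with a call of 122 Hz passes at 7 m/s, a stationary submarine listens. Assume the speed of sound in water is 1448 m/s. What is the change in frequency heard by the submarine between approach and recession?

Approaching: f₁ = f · v/(v − v_s) = 122 × 1448/1441 ≈ 122.59 Hz.
Receding: f₂ = f · v/(v + v_s) = 122 × 1448/1455 ≈ 121.41 Hz.
Drop: f₁ − f₂ = 2f·v·v_s/(v² − v_s²) = 2 × 122 × 1448 × 7/(1448² − 7²) ≈ 1.18 Hz.

1.18 Hz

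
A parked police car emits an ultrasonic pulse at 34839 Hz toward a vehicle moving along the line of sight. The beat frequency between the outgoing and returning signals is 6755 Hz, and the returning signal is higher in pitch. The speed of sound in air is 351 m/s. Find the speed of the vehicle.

Double Doppler shift off a moving reflector: f₂ = f₀ · (v + u)/(v − u) (u > 0 toward emitter).
Returning signal is higher, so f₂ = f₀ + Δf = 34839 + 6755 = 41594 Hz.
Rearranging, u = v · (f₂ − f₀)/(f₂ + f₀) = 351 × 6755/76433 ≈ 31 m/s.
So the vehicle is moving at 31 m/s toward the emitter.

31 m/s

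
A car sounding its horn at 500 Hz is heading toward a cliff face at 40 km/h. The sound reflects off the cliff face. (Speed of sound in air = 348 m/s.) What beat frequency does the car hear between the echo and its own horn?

40 km/h = 11.11 m/s.
The cliff face receives the sound from a moving source: f₁ = f₀ · v/(v − v_e) = 500 × 348/336.89 ≈ 516.5 Hz.
On the return leg the car is a moving observer: f₂ = f₁ · (v + v_e)/v = 516.5 × 359.11/348 ≈ 533.0 Hz.
Beat against the emitted tone: |f₂ − f₀| = 2v_e·f₀/(v − v_e) = 2 × 11.11 × 500/336.89 ≈ 33.0 Hz.

33.0 Hz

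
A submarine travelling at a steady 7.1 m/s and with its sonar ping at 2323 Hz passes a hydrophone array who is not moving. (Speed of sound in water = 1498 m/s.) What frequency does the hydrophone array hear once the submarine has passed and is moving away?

2312 Hz

Receding: f₂ = f · v/(v + v_s) = 2323 × 1498/1505.1 ≈ 2312 Hz.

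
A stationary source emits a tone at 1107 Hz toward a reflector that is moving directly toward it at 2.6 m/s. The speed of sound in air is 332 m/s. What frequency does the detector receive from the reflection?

1124 Hz

The reflector first receives the wave as a moving observer: f₁ = f₀ · (v + u)/v = 1107 × (332 + 2.6)/332 ≈ 1116 Hz.
The reflection then acts as a moving source: f₂ = f₁ · v/(v − u) ≈ 1124 Hz.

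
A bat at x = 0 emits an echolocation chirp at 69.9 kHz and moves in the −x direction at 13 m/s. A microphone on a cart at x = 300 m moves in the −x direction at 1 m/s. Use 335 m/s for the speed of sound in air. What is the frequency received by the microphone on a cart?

67.5 kHz

The observer lies on the +x side, so the source is heading away from the observer and the observer is heading toward the source.
With source receding and observer approaching, f' = f · (v + v_o)/(v + v_s).
f' = 69.9 × (335 + 1)/(335 + 13) = 69.9 × 336/348 ≈ 67.5 kHz.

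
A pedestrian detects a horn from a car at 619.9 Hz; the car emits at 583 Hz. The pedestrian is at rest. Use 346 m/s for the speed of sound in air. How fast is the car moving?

f' > f, so the car is approaching.
f' = f · v/(v − v_s) ⇒ v_s = v · |1 − f/f'|.
v_s = 346 × |1 − 583/619.9| = 346 × 0.05953 ≈ 20.6 m/s.

20.6 m/s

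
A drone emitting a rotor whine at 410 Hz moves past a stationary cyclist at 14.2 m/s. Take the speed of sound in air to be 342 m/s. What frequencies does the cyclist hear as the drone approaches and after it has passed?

428 Hz approaching; 394 Hz receding

Approaching: f₁ = f · v/(v − v_s) = 410 × 342/327.8 ≈ 428 Hz.
Receding: f₂ = f · v/(v + v_s) = 410 × 342/356.2 ≈ 394 Hz.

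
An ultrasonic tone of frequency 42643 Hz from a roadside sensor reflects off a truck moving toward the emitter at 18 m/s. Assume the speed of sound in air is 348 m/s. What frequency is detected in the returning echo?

47295 Hz

The truck first receives the wave as a moving observer: f₁ = f₀ · (v + u)/v = 42643 × (348 + 18)/348 ≈ 44849 Hz.
On reflection it acts as a source moving toward the stationary detector: f₂ = f₁ · v/(v − u) = 44849 × 348/330 ≈ 47295 Hz.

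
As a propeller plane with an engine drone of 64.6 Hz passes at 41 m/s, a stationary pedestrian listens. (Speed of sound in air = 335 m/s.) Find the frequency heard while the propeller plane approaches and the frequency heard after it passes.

Approaching: f₁ = f · v/(v − v_s) = 64.6 × 335/294 ≈ 74 Hz.
Receding: f₂ = f · v/(v + v_s) = 64.6 × 335/376 ≈ 58 Hz.

74 Hz approaching; 58 Hz receding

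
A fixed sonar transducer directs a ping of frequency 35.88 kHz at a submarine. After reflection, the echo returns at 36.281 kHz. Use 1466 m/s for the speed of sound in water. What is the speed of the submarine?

8.1 m/s

Double Doppler shift off a moving reflector: f₂ = f₀ · (v + u)/(v − u) (u > 0 toward emitter).
Rearranging, u = v · (f₂ − f₀)/(f₂ + f₀) = 1466 × 0.401/72.161 ≈ 8.1 m/s.
So the submarine is moving at 8.1 m/s toward the emitter.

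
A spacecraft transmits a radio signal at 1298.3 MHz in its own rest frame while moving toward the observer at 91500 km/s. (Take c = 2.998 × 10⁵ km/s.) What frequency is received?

β = v/c = 91500/299800 = 0.3052.
Relativistic Doppler for frequency: f' = f₀ · √((1 + β)/(1 − β)).
f' = 1298.3 × √(1.3052/0.6948) = 1298.3 × 1.37060 ≈ 1779.4 MHz.

1779.4 MHz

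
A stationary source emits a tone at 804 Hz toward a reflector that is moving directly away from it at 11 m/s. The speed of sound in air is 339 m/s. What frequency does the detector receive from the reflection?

At the reflector (a moving observer), f₁ = f₀ · (v − u)/v = 804 × 328/339 ≈ 778 Hz.
The reflection then acts as a moving source: f₂ = f₁ · v/(v + u) ≈ 753 Hz.
Equivalently f₂ = f₀ · (v − u)/(v + u).

753 Hz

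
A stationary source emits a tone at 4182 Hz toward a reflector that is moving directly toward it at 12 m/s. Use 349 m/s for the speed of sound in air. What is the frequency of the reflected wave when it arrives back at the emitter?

4480 Hz

At the reflector (a moving observer), f₁ = f₀ · (v + u)/v = 4182 × 361/349 ≈ 4326 Hz.
The reflection then acts as a moving source: f₂ = f₁ · v/(v − u) ≈ 4480 Hz.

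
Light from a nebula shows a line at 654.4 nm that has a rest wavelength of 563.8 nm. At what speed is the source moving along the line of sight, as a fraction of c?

λ'/λ₀ = 1.1607 > 1 (redshift), so the source is receding.
λ'/λ₀ = √((1 + β)/(1 − β)) for a receding source ⇒ β = (r² − 1)/(r² + 1) with r = λ'/λ₀.
β = (1.3472 − 1)/(1.3472 + 1) ≈ 0.148.

0.148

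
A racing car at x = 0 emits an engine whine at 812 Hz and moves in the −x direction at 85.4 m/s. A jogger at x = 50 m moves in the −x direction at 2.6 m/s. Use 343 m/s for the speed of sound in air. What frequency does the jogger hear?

The observer lies on the +x side, so the source is heading away from the observer and the observer is heading toward the source.
General Doppler shift: f' = f · (v + v_o)/(v + v_s).
f' = 812 × (343 + 2.6)/(343 + 85.4) = 812 × 345.6/428.4 ≈ 655 Hz.

655 Hz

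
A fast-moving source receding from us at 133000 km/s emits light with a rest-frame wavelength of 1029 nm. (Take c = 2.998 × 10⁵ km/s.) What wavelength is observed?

β = v/c = 133000/299800 = 0.4436.
Relativistic Doppler for wavelength: λ' = λ₀ · √((1 + β)/(1 − β)).
λ' = 1029 × √(1.4436/0.5564) = 1029 × 1.61081 ≈ 1657.5 nm.

1657.5 nm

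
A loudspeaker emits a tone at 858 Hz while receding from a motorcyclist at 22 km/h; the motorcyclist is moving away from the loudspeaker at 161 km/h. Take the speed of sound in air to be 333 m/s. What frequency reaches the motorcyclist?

729 Hz

22 km/h = 6.111 m/s; 161 km/h = 44.72 m/s.
General Doppler shift: f' = f · (v − v_o)/(v + v_s).
f' = 858 × (333 − 44.72)/(333 + 6.111) = 858 × 288.28/339.11 ≈ 729 Hz.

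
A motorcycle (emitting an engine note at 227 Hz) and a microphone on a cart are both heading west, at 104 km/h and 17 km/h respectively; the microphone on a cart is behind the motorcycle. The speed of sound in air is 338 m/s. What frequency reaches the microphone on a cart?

212 Hz

104 km/h = 28.89 m/s; 17 km/h = 4.722 m/s.
The microphone on a cart is behind, so the motorcycle is moving away from it while the microphone on a cart is moving toward the motorcycle.
With source receding and observer approaching, f' = f · (v + v_o)/(v + v_s).
f' = 227 × (338 + 4.722)/(338 + 28.89) = 227 × 342.72/366.89 ≈ 212 Hz.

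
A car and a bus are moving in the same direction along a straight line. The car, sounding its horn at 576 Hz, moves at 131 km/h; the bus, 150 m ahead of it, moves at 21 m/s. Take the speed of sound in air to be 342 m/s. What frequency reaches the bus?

605 Hz

131 km/h = 36.39 m/s.
The bus is ahead, so the car is moving toward it while the bus is moving away from the car.
With source approaching and observer receding, f' = f · (v − v_o)/(v − v_s).
f' = 576 × (342 − 21)/(342 − 36.39) = 576 × 321/305.61 ≈ 605 Hz.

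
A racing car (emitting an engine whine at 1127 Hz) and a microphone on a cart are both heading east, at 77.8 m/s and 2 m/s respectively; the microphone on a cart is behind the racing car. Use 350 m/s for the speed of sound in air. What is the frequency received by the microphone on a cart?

The microphone on a cart is behind, so the racing car is moving away from it while the microphone on a cart is moving toward the racing car.
General Doppler shift: f' = f · (v + v_o)/(v + v_s).
f' = 1127 × (350 + 2)/(350 + 77.8) = 1127 × 352/427.8 ≈ 927 Hz.

927 Hz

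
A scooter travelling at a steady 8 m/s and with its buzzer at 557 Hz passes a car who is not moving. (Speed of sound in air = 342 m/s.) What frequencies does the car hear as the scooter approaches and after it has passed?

570 Hz approaching; 544 Hz receding

Approaching: f₁ = f · v/(v − v_s) = 557 × 342/334 ≈ 570 Hz.
Receding: f₂ = f · v/(v + v_s) = 557 × 342/350 ≈ 544 Hz.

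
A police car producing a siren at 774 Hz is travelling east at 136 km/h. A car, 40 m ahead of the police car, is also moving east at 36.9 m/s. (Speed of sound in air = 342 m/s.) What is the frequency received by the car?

776 Hz

136 km/h = 37.78 m/s.
The car is ahead, so the police car is moving toward it while the car is moving away from the police car.
Both move, so f' = f · (v − v_o)/(v − v_s).
f' = 774 × (342 − 36.9)/(342 − 37.78) = 774 × 305.1/304.22 ≈ 776 Hz.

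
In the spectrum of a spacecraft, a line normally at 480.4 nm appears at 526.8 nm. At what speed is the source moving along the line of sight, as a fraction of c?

0.092

λ'/λ₀ = 1.0966 > 1 (redshift), so the source is receding.
λ'/λ₀ = √((1 + β)/(1 − β)) for a receding source ⇒ β = (r² − 1)/(r² + 1) with r = λ'/λ₀.
β = (1.2025 − 1)/(1.2025 + 1) ≈ 0.092.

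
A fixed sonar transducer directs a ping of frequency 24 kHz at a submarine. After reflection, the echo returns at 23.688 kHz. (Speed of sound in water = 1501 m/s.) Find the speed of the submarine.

9.8 m/s

Double Doppler shift off a moving reflector: f₂ = f₀ · (v + u)/(v − u) (u > 0 toward emitter).
Rearranging, u = v · (f₂ − f₀)/(f₂ + f₀) = 1501 × -0.312/47.688 ≈ -9.8 m/s.
So the submarine is moving at 9.8 m/s away from the emitter.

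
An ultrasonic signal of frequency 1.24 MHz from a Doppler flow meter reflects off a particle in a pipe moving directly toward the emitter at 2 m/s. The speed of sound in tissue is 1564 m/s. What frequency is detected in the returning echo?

1.2432 MHz

At the particle in a pipe (a moving observer), f₁ = f₀ · (v + u)/v = 1.24 × 1566/1564 ≈ 1.2416 MHz.
The reflection then acts as a moving source: f₂ = f₁ · v/(v − u) ≈ 1.2432 MHz.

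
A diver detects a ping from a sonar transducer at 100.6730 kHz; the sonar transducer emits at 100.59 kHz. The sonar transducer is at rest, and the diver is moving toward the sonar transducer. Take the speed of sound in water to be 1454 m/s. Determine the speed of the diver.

f' = f · (v + v_o)/v ⇒ v_o = v · |f'/f − 1|.
v_o = 1454 × |100.6730/100.59 − 1| = 1454 × 0.0008251 ≈ 1.20 m/s.

1.20 m/s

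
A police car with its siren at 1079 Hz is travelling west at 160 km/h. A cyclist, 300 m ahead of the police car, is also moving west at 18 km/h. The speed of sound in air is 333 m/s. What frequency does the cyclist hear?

1226 Hz

160 km/h = 44.44 m/s; 18 km/h = 5 m/s.
The cyclist is ahead, so the police car is moving toward it while the cyclist is moving away from the police car.
With source approaching and observer receding, f' = f · (v − v_o)/(v − v_s).
f' = 1079 × (333 − 5)/(333 − 44.44) = 1079 × 328/288.56 ≈ 1226 Hz.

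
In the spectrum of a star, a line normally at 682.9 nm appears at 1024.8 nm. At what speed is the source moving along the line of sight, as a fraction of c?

λ'/λ₀ = 1.5007 > 1 (redshift), so the source is receding.
λ'/λ₀ = √((1 + β)/(1 − β)) for a receding source ⇒ β = (r² − 1)/(r² + 1) with r = λ'/λ₀.
β = (2.2520 − 1)/(2.2520 + 1) ≈ 0.385.

0.385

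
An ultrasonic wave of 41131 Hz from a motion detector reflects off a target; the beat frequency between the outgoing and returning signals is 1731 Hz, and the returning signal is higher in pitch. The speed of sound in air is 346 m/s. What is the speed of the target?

7.1 m/s

Double Doppler shift off a moving reflector: f₂ = f₀ · (v + u)/(v − u) (u > 0 toward emitter).
Returning signal is higher, so f₂ = f₀ + Δf = 41131 + 1731 = 42862 Hz.
Rearranging, u = v · (f₂ − f₀)/(f₂ + f₀) = 346 × 1731/83993 ≈ 7.1 m/s.
So the target is moving at 7.1 m/s toward the emitter.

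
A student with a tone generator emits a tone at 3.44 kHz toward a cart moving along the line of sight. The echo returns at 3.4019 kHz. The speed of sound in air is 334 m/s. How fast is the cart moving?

1.86 m/s

Double Doppler shift off a moving reflector: f₂ = f₀ · (v + u)/(v − u) (u > 0 toward emitter).
Rearranging, u = v · (f₂ − f₀)/(f₂ + f₀) = 334 × -0.0381/6.8419 ≈ -1.86 m/s.
So the cart is moving at 1.86 m/s away from the emitter.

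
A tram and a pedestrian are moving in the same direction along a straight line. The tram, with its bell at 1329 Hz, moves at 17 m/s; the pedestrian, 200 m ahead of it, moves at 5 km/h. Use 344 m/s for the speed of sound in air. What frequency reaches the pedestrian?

1392 Hz

5 km/h = 1.389 m/s.
The pedestrian is ahead, so the tram is moving toward it while the pedestrian is moving away from the tram.
With source approaching and observer receding, f' = f · (v − v_o)/(v − v_s).
f' = 1329 × (344 − 1.389)/(344 − 17) = 1329 × 342.61/327 ≈ 1392 Hz.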